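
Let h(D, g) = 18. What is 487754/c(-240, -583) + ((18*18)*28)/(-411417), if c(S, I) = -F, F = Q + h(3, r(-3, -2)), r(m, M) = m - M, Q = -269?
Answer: 22296445594/11473963 ≈ 1943.2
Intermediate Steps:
F = -251 (F = -269 + 18 = -251)
c(S, I) = 251 (c(S, I) = -1*(-251) = 251)
487754/c(-240, -583) + ((18*18)*28)/(-411417) = 487754/251 + ((18*18)*28)/(-411417) = 487754*(1/251) + (324*28)*(-1/411417) = 487754/251 + 9072*(-1/411417) = 487754/251 - 1008/45713 = 22296445594/11473963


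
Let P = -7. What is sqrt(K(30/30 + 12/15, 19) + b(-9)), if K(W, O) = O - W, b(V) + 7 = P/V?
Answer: sqrt(2470)/15 ≈ 3.3133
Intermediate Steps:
b(V) = -7 - 7/V
sqrt(K(30/30 + 12/15, 19) + b(-9)) = sqrt((19 - (30/30 + 12/15)) + (-7 - 7/(-9))) = sqrt((19 - (30*(1/30) + 12*(1/15))) + (-7 - 7*(-1/9))) = sqrt((19 - (1 + 4/5)) + (-7 + 7/9)) = sqrt((19 - 1*9/5) - 56/9) = sqrt((19 - 9/5) - 56/9) = sqrt(86/5 - 56/9) = sqrt(494/45) = sqrt(2470)/15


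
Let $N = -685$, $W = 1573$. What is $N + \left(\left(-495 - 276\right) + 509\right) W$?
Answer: $-412811$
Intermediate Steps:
$N + \left(\left(-495 - 276\right) + 509\right) W = -685 + \left(\left(-495 - 276\right) + 509\right) 1573 = -685 + \left(-771 + 509\right) 1573 = -685 - 412126 = -412811$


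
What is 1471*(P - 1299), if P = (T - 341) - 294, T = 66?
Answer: -2747828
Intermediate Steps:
P = -569 (P = (66 - 341) - 294 = -275 - 294 = -569)
1471*(P - 1299) = 1471*(-569 - 1299) = 1471*(-1868) = -2747828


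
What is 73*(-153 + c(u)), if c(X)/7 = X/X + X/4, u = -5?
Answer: -45187/4 ≈ -11297.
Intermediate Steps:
c(X) = 7 + 7*X/4 (c(X) = 7*(X/X + X/4) = 7*(1 + X*(¼)) = 7*(1 + X/4) = 7 + 7*X/4)
73*(-153 + c(u)) = 73*(-153 + (7 + (7/4)*(-5))) = 73*(-153 + (7 - 35/4)) = 73*(-153 - 7/4) = 73*(-619/4) = -45187/4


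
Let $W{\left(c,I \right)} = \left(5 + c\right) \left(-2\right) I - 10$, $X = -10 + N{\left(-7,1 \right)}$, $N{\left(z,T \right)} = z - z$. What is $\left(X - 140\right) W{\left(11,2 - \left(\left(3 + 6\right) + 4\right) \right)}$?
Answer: $-51300$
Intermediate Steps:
$N{\left(z,T \right)} = 0$
$X = -10$ ($X = -10 + 0 = -10$)
$W{\left(c,I \right)} = -10 + I \left(-10 - 2 c\right)$ ($W{\left(c,I \right)} = \left(-10 - 2 c\right) I - 10 = I \left(-10 - 2 c\right) - 10 = -10 + I \left(-10 - 2 c\right)$)
$\left(X - 140\right) W{\left(11,2 - \left(\left(3 + 6\right) + 4\right) \right)} = \left(-10 - 140\right) \left(-10 - 10 \left(2 - \left(\left(3 + 6\right) + 4\right)\right) - 2 \left(2 - \left(\left(3 + 6\right) + 4\right)\right) 11\right) = - 150 \left(-10 - 10 \left(2 - \left(9 + 4\right)\right) - 2 \left(2 - \left(9 + 4\right)\right) 11\right) = - 150 \left(-10 - 10 \left(2 - 13\right) - 2 \left(2 - 13\right) 11\right) = - 150 \left(-10 - -110 - \left(-22\right) 11\right) = - 150 \left(-10 + 110 + 242\right) = \left(-150\right) 342 = -51300$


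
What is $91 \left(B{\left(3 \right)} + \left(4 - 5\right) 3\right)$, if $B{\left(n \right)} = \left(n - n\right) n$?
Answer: $-273$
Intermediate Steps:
$B{\left(n \right)} = 0$ ($B{\left(n \right)} = 0 n = 0$)
$91 \left(B{\left(3 \right)} + \left(4 - 5\right) 3\right) = 91 \left(0 + \left(4 - 5\right) 3\right) = 91 \left(0 - 3\right) = 91 \left(-3\right) = -273$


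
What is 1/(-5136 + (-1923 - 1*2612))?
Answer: -1/9671 ≈ -0.00010340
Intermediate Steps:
1/(-5136 + (-1923 - 1*2612)) = 1/(-5136 + (-1923 - 2612)) = 1/(-5136 - 4535) = 1/(-9671) = -1/9671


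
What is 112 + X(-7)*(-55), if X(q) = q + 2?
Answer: 387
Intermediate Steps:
X(q) = 2 + q
112 + X(-7)*(-55) = 112 + (2 - 7)*(-55) = 112 - 5*(-55) = 112 + 275 = 387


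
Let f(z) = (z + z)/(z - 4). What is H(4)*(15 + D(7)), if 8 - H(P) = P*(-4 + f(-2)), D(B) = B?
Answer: 1408/3 ≈ 469.33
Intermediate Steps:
f(z) = 2*z/(-4 + z) (f(z) = (2*z)/(-4 + z) = 2*z/(-4 + z))
H(P) = 8 + 10*P/3 (H(P) = 8 - P*(-4 + 2*(-2)/(-4 - 2)) = 8 - P*(-4 + 2*(-2)/(-6)) = 8 - P*(-4 + 2*(-2)*(-1/6)) = 8 - P*(-4 + 2/3) = 8 - P*(-10)/3 = 8 - (-10)*P/3 = 8 + 10*P/3)
H(4)*(15 + D(7)) = (8 + (10/3)*4)*(15 + 7) = (8 + 40/3)*22 = (64/3)*22 = 1408/3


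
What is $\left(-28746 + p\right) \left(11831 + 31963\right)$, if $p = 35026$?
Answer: $275026320$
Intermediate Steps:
$\left(-28746 + p\right) \left(11831 + 31963\right) = \left(-28746 + 35026\right) \left(11831 + 31963\right) = 6280 \cdot 43794 = 275026320$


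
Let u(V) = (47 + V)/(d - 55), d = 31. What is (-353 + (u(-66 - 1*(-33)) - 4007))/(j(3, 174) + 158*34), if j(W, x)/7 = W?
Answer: -52327/64716 ≈ -0.80856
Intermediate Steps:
j(W, x) = 7*W
u(V) = -47/24 - V/24 (u(V) = (47 + V)/(31 - 55) = (47 + V)/(-24) = (47 + V)*(-1/24) = -47/24 - V/24)
(-353 + (u(-66 - 1*(-33)) - 4007))/(j(3, 174) + 158*34) = (-353 + ((-47/24 - (-66 - 1*(-33))/24) - 4007))/(7*3 + 158*34) = (-353 + ((-47/24 - (-66 + 33)/24) - 4007))/(21 + 5372) = (-353 + ((-47/24 - 1/24*(-33)) - 4007))/5393 = (-353 + ((-47/24 + 11/8) - 4007))*(1/5393) = (-353 + (-7/12 - 4007))*(1/5393) = (-353 - 48091/12)*(1/5393) = -52327/12*1/5393 = -52327/64716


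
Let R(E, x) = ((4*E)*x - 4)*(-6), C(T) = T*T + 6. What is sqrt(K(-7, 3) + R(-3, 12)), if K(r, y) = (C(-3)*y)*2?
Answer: sqrt(978) ≈ 31.273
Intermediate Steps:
C(T) = 6 + T**2 (C(T) = T**2 + 6 = 6 + T**2)
R(E, x) = 24 - 24*E*x (R(E, x) = (4*E*x - 4)*(-6) = (-4 + 4*E*x)*(-6) = 24 - 24*E*x)
K(r, y) = 30*y (K(r, y) = ((6 + (-3)**2)*y)*2 = ((6 + 9)*y)*2 = (15*y)*2 = 30*y)
sqrt(K(-7, 3) + R(-3, 12)) = sqrt(30*3 + (24 - 24*(-3)*12)) = sqrt(90 + (24 + 864)) = sqrt(90 + 888) = sqrt(978)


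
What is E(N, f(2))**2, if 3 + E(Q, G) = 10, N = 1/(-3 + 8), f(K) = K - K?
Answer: 49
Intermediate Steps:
f(K) = 0
N = 1/5 ≈ 0.20000
E(Q, G) = 7 (E(Q, G) = -3 + 10 = 7)
E(N, f(2))**2 = 7**2 = 49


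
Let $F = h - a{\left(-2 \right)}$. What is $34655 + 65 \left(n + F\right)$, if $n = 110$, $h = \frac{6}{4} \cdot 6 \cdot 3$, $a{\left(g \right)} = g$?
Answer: $43690$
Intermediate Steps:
$h = 27$ ($h = 6 \cdot \frac{1}{4} \cdot 6 \cdot 3 = \frac{3}{2} \cdot 6 \cdot 3 = 9 \cdot 3 = 27$)
$F = 29$ ($F = 27 - -2 = 27 + 2 = 29$)
$34655 + 65 \left(n + F\right) = 34655 + 65 \left(110 + 29\right) = 34655 + 65 \cdot 139 = 34655 + 9035 = 43690$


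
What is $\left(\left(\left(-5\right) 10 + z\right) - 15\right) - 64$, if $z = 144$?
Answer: $15$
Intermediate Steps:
$\left(\left(\left(-5\right) 10 + z\right) - 15\right) - 64 = \left(\left(\left(-5\right) 10 + 144\right) - 15\right) - 64 = \left(\left(-50 + 144\right) - 15\right) - 64 = \left(94 - 15\right) - 64 = 79 - 64 = 15$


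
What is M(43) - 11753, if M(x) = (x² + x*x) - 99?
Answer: -8154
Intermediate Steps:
M(x) = -99 + 2*x² (M(x) = (x² + x²) - 99 = 2*x² - 99 = -99 + 2*x²)
M(43) - 11753 = (-99 + 2*43²) - 11753 = (-99 + 2*1849) - 11753 = (-99 + 3698) - 11753 = 3599 - 11753 = -8154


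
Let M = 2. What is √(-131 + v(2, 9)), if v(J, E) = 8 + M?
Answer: 11*I ≈ 11.0*I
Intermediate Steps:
v(J, E) = 10 (v(J, E) = 8 + 2 = 10)
√(-131 + v(2, 9)) = √(-131 + 10) = √(-121) = 11*I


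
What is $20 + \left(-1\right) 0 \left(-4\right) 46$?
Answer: $20$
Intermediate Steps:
$20 + \left(-1\right) 0 \left(-4\right) 46 = 20 + 0 \left(-4\right) 46 = 20 + 0 \cdot 46 = 20 + 0 = 20$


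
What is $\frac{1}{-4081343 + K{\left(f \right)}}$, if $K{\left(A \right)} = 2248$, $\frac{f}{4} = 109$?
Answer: $- \frac{1}{4079095} \approx -2.4515 \cdot 10^{-7}$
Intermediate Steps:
$f = 436$ ($f = 4 \cdot 109 = 436$)
$\frac{1}{-4081343 + K{\left(f \right)}} = \frac{1}{-4081343 + 2248} = \frac{1}{-4079095} = - \frac{1}{4079095}$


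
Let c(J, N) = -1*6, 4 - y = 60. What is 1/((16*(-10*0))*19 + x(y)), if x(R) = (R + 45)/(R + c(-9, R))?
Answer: 62/11 ≈ 5.6364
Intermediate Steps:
y = -56 (y = 4 - 1*60 = 4 - 60 = -56)
c(J, N) = -6
x(R) = (45 + R)/(-6 + R) (x(R) = (R + 45)/(R - 6) = (45 + R)/(-6 + R))
1/((16*(-10*0))*19 + x(y)) = 1/((16*(-10*0))*19 + (45 - 56)/(-6 - 56)) = 1/((16*0)*19 - 11/(-62)) = 1/(0*19 - 1/62*(-11)) = 1/(0 + 11/62) = 1/(11/62) = 62/11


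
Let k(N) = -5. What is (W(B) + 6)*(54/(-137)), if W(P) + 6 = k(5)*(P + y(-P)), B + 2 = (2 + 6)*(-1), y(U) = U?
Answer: 0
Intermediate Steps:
B = -10 (B = -2 + (2 + 6)*(-1) = -2 + 8*(-1) = -2 - 8 = -10)
W(P) = -6 (W(P) = -6 - 5*(P - P) = -6 - 5*0 = -6 + 0 = -6)
(W(B) + 6)*(54/(-137)) = (-6 + 6)*(54/(-137)) = 0*(54*(-1/137)) = 0*(-54/137) = 0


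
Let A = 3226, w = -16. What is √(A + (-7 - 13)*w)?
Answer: 3*√394 ≈ 59.548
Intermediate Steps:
√(A + (-7 - 13)*w) = √(3226 + (-7 - 13)*(-16)) = √(3226 - 20*(-16)) = √(3226 + 320) = √3546 = 3*√394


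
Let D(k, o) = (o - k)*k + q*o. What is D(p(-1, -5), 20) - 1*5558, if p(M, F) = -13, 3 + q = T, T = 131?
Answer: -3427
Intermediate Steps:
q = 128 (q = -3 + 131 = 128)
D(k, o) = 128*o + k*(o - k) (D(k, o) = (o - k)*k + 128*o = k*(o - k) + 128*o = 128*o + k*(o - k))
D(p(-1, -5), 20) - 1*5558 = (-1*(-13)² + 128*20 - 13*20) - 1*5558 = (-1*169 + 2560 - 260) - 5558 = (-169 + 2560 - 260) - 5558 = 2131 - 5558 = -3427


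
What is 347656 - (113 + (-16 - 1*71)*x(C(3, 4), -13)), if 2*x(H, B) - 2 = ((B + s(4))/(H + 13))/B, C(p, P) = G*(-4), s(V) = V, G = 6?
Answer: 99421397/286 ≈ 3.4763e+5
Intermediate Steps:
C(p, P) = -24 (C(p, P) = 6*(-4) = -24)
x(H, B) = 1 + (4 + B)/(2*B*(13 + H)) (x(H, B) = 1 + (((B + 4)/(H + 13))/B)/2 = 1 + (((4 + B)/(13 + H))/B)/2 = 1 + ((4 + B)/(B*(13 + H)))/2 = 1 + (4 + B)/(2*B*(13 + H)))
347656 - (113 + (-16 - 1*71)*x(C(3, 4), -13)) = 347656 - (113 + (-16 - 1*71)*((2 + (27/2)*(-13) - 13*(-24))/((-13)*(13 - 24)))) = 347656 - (113 + (-16 - 71)*(-1/13*(2 - 351/2 + 312)/(-11))) = 347656 - (113 - (-87)*(-1)*277/(13*11*2)) = 347656 - (113 - 87*277/286) = 347656 - (113 - 24099/286) = 347656 - 1*8219/286 = 347656 - 8219/286 = 99421397/286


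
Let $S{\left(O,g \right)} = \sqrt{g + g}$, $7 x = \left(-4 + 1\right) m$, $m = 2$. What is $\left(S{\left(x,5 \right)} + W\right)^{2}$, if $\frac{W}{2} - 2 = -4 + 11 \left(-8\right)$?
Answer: $\left(180 - \sqrt{10}\right)^{2} \approx 31272.0$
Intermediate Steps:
$x = - \frac{6}{7}$ ($x = \frac{\left(-4 + 1\right) 2}{7} = \frac{\left(-3\right) 2}{7} = \frac{1}{7} \left(-6\right) = - \frac{6}{7} \approx -0.85714$)
$S{\left(O,g \right)} = \sqrt{2} \sqrt{g}$ ($S{\left(O,g \right)} = \sqrt{2 g} = \sqrt{2} \sqrt{g}$)
$W = -180$ ($W = 4 + 2 \left(-4 + 11 \left(-8\right)\right) = 4 + 2 \left(-4 - 88\right) = 4 + 2 \left(-92\right) = 4 - 184 = -180$)
$\left(S{\left(x,5 \right)} + W\right)^{2} = \left(\sqrt{2} \sqrt{5} - 180\right)^{2} = \left(\sqrt{10} - 180\right)^{2} = \left(-180 + \sqrt{10}\right)^{2}$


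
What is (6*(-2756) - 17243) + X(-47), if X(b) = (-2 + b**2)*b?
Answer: -137508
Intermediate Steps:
X(b) = b*(-2 + b**2)
(6*(-2756) - 17243) + X(-47) = (6*(-2756) - 17243) - 47*(-2 + (-47)**2) = (-16536 - 17243) - 47*(-2 + 2209) = -33779 - 47*2207 = -33779 - 103729 = -137508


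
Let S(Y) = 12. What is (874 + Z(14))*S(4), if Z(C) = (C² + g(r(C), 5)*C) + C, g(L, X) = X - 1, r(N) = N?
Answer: 13680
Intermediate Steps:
g(L, X) = -1 + X
Z(C) = C² + 5*C (Z(C) = (C² + (-1 + 5)*C) + C = (C² + 4*C) + C = C² + 5*C)
(874 + Z(14))*S(4) = (874 + 14*(5 + 14))*12 = (874 + 14*19)*12 = (874 + 266)*12 = 1140*12 = 13680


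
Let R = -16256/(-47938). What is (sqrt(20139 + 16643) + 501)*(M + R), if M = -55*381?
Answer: -251633395767/23969 - 502262267*sqrt(36782)/23969 ≈ -1.4517e+7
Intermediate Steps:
R = 8128/23969 (R = -16256*(-1/47938) = 8128/23969 ≈ 0.33910)
M = -20955
(sqrt(20139 + 16643) + 501)*(M + R) = (sqrt(20139 + 16643) + 501)*(-20955 + 8128/23969) = (sqrt(36782) + 501)*(-502262267/23969) = (501 + sqrt(36782))*(-502262267/23969) = -251633395767/23969 - 502262267*sqrt(36782)/23969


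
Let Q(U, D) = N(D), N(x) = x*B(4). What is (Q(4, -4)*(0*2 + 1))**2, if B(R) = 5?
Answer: 400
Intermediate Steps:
N(x) = 5*x (N(x) = x*5 = 5*x)
Q(U, D) = 5*D
(Q(4, -4)*(0*2 + 1))**2 = ((5*(-4))*(0*2 + 1))**2 = (-20*(0 + 1))**2 = (-20*1)**2 = (-20)**2 = 400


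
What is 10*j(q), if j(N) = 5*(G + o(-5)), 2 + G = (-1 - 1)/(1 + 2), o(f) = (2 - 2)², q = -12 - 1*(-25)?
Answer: -400/3 ≈ -133.33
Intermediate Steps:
q = 13 (q = -12 + 25 = 13)
o(f) = 0 (o(f) = 0² = 0)
G = -8/3 (G = -2 + (-1 - 1)/(1 + 2) = -2 - 2/3 = -2 - 2*⅓ = -2 - ⅔ = -8/3 ≈ -2.6667)
j(N) = -40/3 (j(N) = 5*(-8/3 + 0) = 5*(-8/3) = -40/3)
10*j(q) = 10*(-40/3) = -400/3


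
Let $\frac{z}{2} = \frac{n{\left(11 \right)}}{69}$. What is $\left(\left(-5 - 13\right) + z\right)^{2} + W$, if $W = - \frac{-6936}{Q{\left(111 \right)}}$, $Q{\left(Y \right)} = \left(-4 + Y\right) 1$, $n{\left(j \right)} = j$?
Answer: $\frac{192281096}{509427} \approx 377.45$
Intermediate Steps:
$Q{\left(Y \right)} = -4 + Y$
$z = \frac{22}{69}$ ($z = 2 \cdot \frac{11}{69} = \frac{22}{69} \approx 0.31884$)
$W = \frac{6936}{107}$ ($W = - \frac{-6936}{-4 + 111} = - \frac{-6936}{107} = \left(-1\right) \left(- \frac{6936}{107}\right) = \frac{6936}{107} \approx 64.822$)
$\left(\left(-5 - 13\right) + z\right)^{2} + W = \left(\left(-5 - 13\right) + \frac{22}{69}\right)^{2} + \frac{6936}{107} = \left(-18 + \frac{22}{69}\right)^{2} + \frac{6936}{107} = \left(- \frac{1220}{69}\right)^{2} + \frac{6936}{107} = \frac{1488400}{4761} + \frac{6936}{107} = \frac{192281096}{509427}$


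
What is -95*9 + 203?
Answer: -652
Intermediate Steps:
-95*9 + 203 = -855 + 203 = -652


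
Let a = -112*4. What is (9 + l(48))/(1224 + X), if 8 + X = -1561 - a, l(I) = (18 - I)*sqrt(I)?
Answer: 9/103 - 120*sqrt(3)/103 ≈ -1.9305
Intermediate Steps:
a = -448
l(I) = sqrt(I)*(18 - I)
X = -1121 (X = -8 + (-1561 - 1*(-448)) = -8 + (-1561 + 448) = -8 - 1113 = -1121)
(9 + l(48))/(1224 + X) = (9 + sqrt(48)*(18 - 1*48))/(1224 - 1121) = (9 + (4*sqrt(3))*(18 - 48))/103 = (9 + (4*sqrt(3))*(-30))*(1/103) = (9 - 120*sqrt(3))*(1/103) = 9/103 - 120*sqrt(3)/103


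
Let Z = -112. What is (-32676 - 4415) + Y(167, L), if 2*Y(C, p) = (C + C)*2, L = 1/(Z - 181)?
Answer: -36757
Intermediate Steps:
L = -1/293 (L = 1/(-112 - 181) = 1/(-293) = -1/293 ≈ -0.0034130)
Y(C, p) = 2*C (Y(C, p) = ((C + C)*2)/2 = ((2*C)*2)/2 = (4*C)/2 = 2*C)
(-32676 - 4415) + Y(167, L) = (-32676 - 4415) + 2*167 = -37091 + 334 = -36757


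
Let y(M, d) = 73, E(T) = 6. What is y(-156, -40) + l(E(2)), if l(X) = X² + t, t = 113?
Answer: 222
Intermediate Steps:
l(X) = 113 + X² (l(X) = X² + 113 = 113 + X²)
y(-156, -40) + l(E(2)) = 73 + (113 + 6²) = 73 + (113 + 36) = 73 + 149 = 222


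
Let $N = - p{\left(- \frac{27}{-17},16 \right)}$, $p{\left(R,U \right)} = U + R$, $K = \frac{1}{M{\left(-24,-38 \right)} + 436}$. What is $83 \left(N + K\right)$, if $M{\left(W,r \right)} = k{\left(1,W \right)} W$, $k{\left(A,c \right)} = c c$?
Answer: $- \frac{332251407}{227596} \approx -1459.8$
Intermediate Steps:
$k{\left(A,c \right)} = c^{2}$
$M{\left(W,r \right)} = W^{3}$ ($M{\left(W,r \right)} = W^{2} W = W^{3}$)
$K = - \frac{1}{13388}$ ($K = \frac{1}{\left(-24\right)^{3} + 436} = \frac{1}{-13824 + 436} = \frac{1}{-13388} = - \frac{1}{13388} \approx -7.4694 \cdot 10^{-5}$)
$p{\left(R,U \right)} = R + U$
$N = - \frac{299}{17}$ ($N = - (- \frac{27}{-17} + 16) = - (\left(-27\right) \left(- \frac{1}{17}\right) + 16) = - (\frac{27}{17} + 16) = \left(-1\right) \frac{299}{17} = - \frac{299}{17} \approx -17.588$)
$83 \left(N + K\right) = 83 \left(- \frac{299}{17} - \frac{1}{13388}\right) = 83 \left(- \frac{4003029}{227596}\right) = - \frac{332251407}{227596}$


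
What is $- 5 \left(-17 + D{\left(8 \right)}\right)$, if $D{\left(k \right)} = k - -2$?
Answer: $35$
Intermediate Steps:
$D{\left(k \right)} = 2 + k$ ($D{\left(k \right)} = k + 2 = 2 + k$)
$- 5 \left(-17 + D{\left(8 \right)}\right) = - 5 \left(-17 + \left(2 + 8\right)\right) = - 5 \left(-17 + 10\right) = \left(-5\right) \left(-7\right) = 35$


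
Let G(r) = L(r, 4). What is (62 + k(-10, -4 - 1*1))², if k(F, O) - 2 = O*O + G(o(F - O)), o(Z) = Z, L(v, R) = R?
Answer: 8649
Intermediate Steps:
G(r) = 4
k(F, O) = 6 + O² (k(F, O) = 2 + (O*O + 4) = 2 + (O² + 4) = 2 + (4 + O²) = 6 + O²)
(62 + k(-10, -4 - 1*1))² = (62 + (6 + (-4 - 1*1)²))² = (62 + (6 + (-4 - 1)²))² = (62 + (6 + (-5)²))² = (62 + (6 + 25))² = (62 + 31)² = 93² = 8649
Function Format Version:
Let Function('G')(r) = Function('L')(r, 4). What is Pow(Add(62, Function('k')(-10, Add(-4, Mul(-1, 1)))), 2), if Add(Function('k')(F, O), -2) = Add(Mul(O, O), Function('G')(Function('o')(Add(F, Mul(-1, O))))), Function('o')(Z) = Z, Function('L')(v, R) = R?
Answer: 8649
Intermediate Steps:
Function('G')(r) = 4
Function('k')(F, O) = Add(6, Pow(O, 2)) (Function('k')(F, O) = Add(2, Add(Mul(O, O), 4)) = Add(2, Add(Pow(O, 2), 4)) = Add(2, Add(4, Pow(O, 2))) = Add(6, Pow(O, 2)))
Pow(Add(62, Function('k')(-10, Add(-4, Mul(-1, 1)))), 2) = Pow(Add(62, Add(6, Pow(Add(-4, Mul(-1, 1)), 2))), 2) = Pow(Add(62, Add(6, Pow(Add(-4, -1), 2))), 2) = Pow(Add(62, Add(6, Pow(-5, 2))), 2) = Pow(Add(62, Add(6, 25)), 2) = Pow(Add(62, 31), 2) = Pow(93, 2) = 8649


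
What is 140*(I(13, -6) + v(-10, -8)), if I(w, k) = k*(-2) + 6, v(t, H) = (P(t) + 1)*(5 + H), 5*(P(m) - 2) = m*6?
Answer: 6300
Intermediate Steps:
P(m) = 2 + 6*m/5 (P(m) = 2 + (m*6)/5 = 2 + (6*m)/5 = 2 + 6*m/5)
v(t, H) = (3 + 6*t/5)*(5 + H) (v(t, H) = ((2 + 6*t/5) + 1)*(5 + H) = (3 + 6*t/5)*(5 + H))
I(w, k) = 6 - 2*k (I(w, k) = -2*k + 6 = 6 - 2*k)
140*(I(13, -6) + v(-10, -8)) = 140*((6 - 2*(-6)) + (15 + 3*(-8) + 6*(-10) + (6/5)*(-8)*(-10))) = 140*((6 + 12) + (15 - 24 - 60 + 96)) = 140*(18 + 27) = 140*45 = 6300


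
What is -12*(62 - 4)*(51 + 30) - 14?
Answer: -56390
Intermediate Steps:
-12*(62 - 4)*(51 + 30) - 14 = -696*81 - 14 = -12*4698 - 14 = -56376 - 14 = -56390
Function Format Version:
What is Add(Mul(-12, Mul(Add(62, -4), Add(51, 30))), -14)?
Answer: -56390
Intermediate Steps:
Add(Mul(-12, Mul(Add(62, -4), Add(51, 30))), -14) = Add(Mul(-12, Mul(58, 81)), -14) = Add(Mul(-12, 4698), -14) = Add(-56376, -14) = -56390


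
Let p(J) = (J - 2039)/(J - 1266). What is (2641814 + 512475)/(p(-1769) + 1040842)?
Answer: 9573267115/3158959278 ≈ 3.0305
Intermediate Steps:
p(J) = (-2039 + J)/(-1266 + J)
(2641814 + 512475)/(p(-1769) + 1040842) = (2641814 + 512475)/((-2039 - 1769)/(-1266 - 1769) + 1040842) = 3154289/(-3808/(-3035) + 1040842) = 3154289/(-1/3035*(-3808) + 1040842) = 3154289/(3808/3035 + 1040842) = 3154289/(3158959278/3035) = 3154289*(3035/3158959278) = 9573267115/3158959278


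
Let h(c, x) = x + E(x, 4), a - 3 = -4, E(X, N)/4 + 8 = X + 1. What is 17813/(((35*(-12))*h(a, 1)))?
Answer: 17813/9660 ≈ 1.8440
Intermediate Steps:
E(X, N) = -28 + 4*X (E(X, N) = -32 + 4*(X + 1) = -32 + 4*(1 + X) = -32 + (4 + 4*X) = -28 + 4*X)
a = -1 (a = 3 - 4 = -1)
h(c, x) = -28 + 5*x (h(c, x) = x + (-28 + 4*x) = -28 + 5*x)
17813/(((35*(-12))*h(a, 1))) = 17813/(((35*(-12))*(-28 + 5*1))) = 17813/((-420*(-28 + 5))) = 17813/((-420*(-23))) = 17813/9660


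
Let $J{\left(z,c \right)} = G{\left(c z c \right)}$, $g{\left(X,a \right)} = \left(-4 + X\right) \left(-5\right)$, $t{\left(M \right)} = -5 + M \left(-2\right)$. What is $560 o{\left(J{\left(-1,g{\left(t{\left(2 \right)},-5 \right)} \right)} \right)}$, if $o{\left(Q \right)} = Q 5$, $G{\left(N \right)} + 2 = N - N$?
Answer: $-5600$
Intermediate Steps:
$t{\left(M \right)} = -5 - 2 M$
$g{\left(X,a \right)} = 20 - 5 X$
$G{\left(N \right)} = -2$ ($G{\left(N \right)} = -2 + \left(N - N\right) = -2 + 0 = -2$)
$J{\left(z,c \right)} = -2$
$o{\left(Q \right)} = 5 Q$
$560 o{\left(J{\left(-1,g{\left(t{\left(2 \right)},-5 \right)} \right)} \right)} = 560 \cdot 5 \left(-2\right) = 560 \left(-10\right) = -5600$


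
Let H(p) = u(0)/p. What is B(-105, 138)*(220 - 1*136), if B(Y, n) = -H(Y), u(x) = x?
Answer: 0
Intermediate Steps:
H(p) = 0 (H(p) = 0/p = 0)
B(Y, n) = 0 (B(Y, n) = -1*0 = 0)
B(-105, 138)*(220 - 1*136) = 0*(220 - 1*136) = 0*(220 - 136) = 0*84 = 0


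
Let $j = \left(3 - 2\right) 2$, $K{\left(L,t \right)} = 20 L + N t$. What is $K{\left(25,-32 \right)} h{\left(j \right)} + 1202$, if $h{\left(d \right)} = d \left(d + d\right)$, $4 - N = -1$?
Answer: $3922$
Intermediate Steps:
$N = 5$ ($N = 4 - -1 = 4 + 1 = 5$)
$K{\left(L,t \right)} = 5 t + 20 L$ ($K{\left(L,t \right)} = 20 L + 5 t = 5 t + 20 L$)
$j = 2$ ($j = 1 \cdot 2 = 2$)
$h{\left(d \right)} = 2 d^{2}$ ($h{\left(d \right)} = d 2 d = 2 d^{2}$)
$K{\left(25,-32 \right)} h{\left(j \right)} + 1202 = \left(5 \left(-32\right) + 20 \cdot 25\right) 2 \cdot 2^{2} + 1202 = \left(-160 + 500\right) 2 \cdot 4 + 1202 = 340 \cdot 8 + 1202 = 2720 + 1202 = 3922$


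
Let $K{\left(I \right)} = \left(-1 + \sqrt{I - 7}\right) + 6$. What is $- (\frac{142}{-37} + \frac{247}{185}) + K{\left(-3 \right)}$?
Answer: $\frac{1388}{185} + i \sqrt{10} \approx 7.5027 + 3.1623 i$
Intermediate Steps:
$K{\left(I \right)} = 5 + \sqrt{-7 + I}$ ($K{\left(I \right)} = \left(-1 + \sqrt{-7 + I}\right) + 6 = 5 + \sqrt{-7 + I}$)
$- (\frac{142}{-37} + \frac{247}{185}) + K{\left(-3 \right)} = - (\frac{142}{-37} + \frac{247}{185}) + \left(5 + \sqrt{-7 - 3}\right) = - (142 \left(- \frac{1}{37}\right) + 247 \cdot \frac{1}{185}) + \left(5 + \sqrt{-10}\right) = - (- \frac{142}{37} + \frac{247}{185}) + \left(5 + i \sqrt{10}\right) = \left(-1\right) \left(- \frac{463}{185}\right) + \left(5 + i \sqrt{10}\right) = \frac{463}{185} + \left(5 + i \sqrt{10}\right) = \frac{1388}{185} + i \sqrt{10}$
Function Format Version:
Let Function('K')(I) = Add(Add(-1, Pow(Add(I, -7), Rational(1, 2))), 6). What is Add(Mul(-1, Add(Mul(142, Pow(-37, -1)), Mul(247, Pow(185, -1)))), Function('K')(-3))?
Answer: Add(Rational(1388, 185), Mul(I, Pow(10, Rational(1, 2)))) ≈ Add(7.5027, Mul(3.1623, I))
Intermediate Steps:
Function('K')(I) = Add(5, Pow(Add(-7, I), Rational(1, 2))) (Function('K')(I) = Add(Add(-1, Pow(Add(-7, I), Rational(1, 2))), 6) = Add(5, Pow(Add(-7, I), Rational(1, 2))))
Add(Mul(-1, Add(Mul(142, Pow(-37, -1)), Mul(247, Pow(185, -1)))), Function('K')(-3)) = Add(Mul(-1, Add(Mul(142, Pow(-37, -1)), Mul(247, Pow(185, -1)))), Add(5, Pow(Add(-7, -3), Rational(1, 2)))) = Add(Mul(-1, Add(Mul(142, Rational(-1, 37)), Mul(247, Rational(1, 185)))), Add(5, Pow(-10, Rational(1, 2)))) = Add(Mul(-1, Add(Rational(-142, 37), Rational(247, 185))), Add(5, Mul(I, Pow(10, Rational(1, 2))))) = Add(Mul(-1, Rational(-463, 185)), Add(5, Mul(I, Pow(10, Rational(1, 2))))) = Add(Rational(463, 185), Add(5, Mul(I, Pow(10, Rational(1, 2))))) = Add(Rational(1388, 185), Mul(I, Pow(10, Rational(1, 2))))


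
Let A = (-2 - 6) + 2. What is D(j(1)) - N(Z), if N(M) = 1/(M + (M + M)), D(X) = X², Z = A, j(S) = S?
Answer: 19/18 ≈ 1.0556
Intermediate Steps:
A = -6 (A = -8 + 2 = -6)
Z = -6
N(M) = 1/(3*M) (N(M) = 1/(M + 2*M) = 1/(3*M))
D(j(1)) - N(Z) = 1² - 1/(3*(-6)) = 1 - (-1)/(3*6) = 1 - 1*(-1/18) = 1 + 1/18 = 19/18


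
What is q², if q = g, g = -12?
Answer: 144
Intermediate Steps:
q = -12
q² = (-12)² = 144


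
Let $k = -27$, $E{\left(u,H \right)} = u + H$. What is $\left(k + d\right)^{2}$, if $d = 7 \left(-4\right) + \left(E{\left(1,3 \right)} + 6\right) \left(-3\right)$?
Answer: $7225$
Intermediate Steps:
$E{\left(u,H \right)} = H + u$
$d = -58$ ($d = 7 \left(-4\right) + \left(\left(3 + 1\right) + 6\right) \left(-3\right) = -28 + \left(4 + 6\right) \left(-3\right) = -28 + 10 \left(-3\right) = -28 - 30 = -58$)
$\left(k + d\right)^{2} = \left(-27 - 58\right)^{2} = \left(-85\right)^{2} = 7225$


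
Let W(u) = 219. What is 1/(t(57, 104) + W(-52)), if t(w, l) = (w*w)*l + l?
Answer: 1/338219 ≈ 2.9567e-6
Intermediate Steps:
t(w, l) = l + l*w**2 (t(w, l) = w**2*l + l = l*w**2 + l = l + l*w**2)
1/(t(57, 104) + W(-52)) = 1/(104*(1 + 57**2) + 219) = 1/(104*(1 + 3249) + 219) = 1/(104*3250 + 219) = 1/(338000 + 219) = 1/338219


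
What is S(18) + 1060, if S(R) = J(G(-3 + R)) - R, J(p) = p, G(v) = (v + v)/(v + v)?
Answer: 1043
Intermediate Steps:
G(v) = 1 (G(v) = (2*v)/((2*v)) = (2*v)*(1/(2*v)) = 1)
S(R) = 1 - R
S(18) + 1060 = (1 - 1*18) + 1060 = (1 - 18) + 1060 = -17 + 1060 = 1043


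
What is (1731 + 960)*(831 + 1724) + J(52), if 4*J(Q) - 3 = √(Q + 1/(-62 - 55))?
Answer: 27502023/4 + √79079/156 ≈ 6.8755e+6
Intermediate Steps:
J(Q) = ¾ + √(-1/117 + Q)/4 (J(Q) = ¾ + √(Q + 1/(-62 - 55))/4 = ¾ + √(Q + 1/(-117))/4 = ¾ + √(Q - 1/117)/4 = ¾ + √(-1/117 + Q)/4)
(1731 + 960)*(831 + 1724) + J(52) = (1731 + 960)*(831 + 1724) + (¾ + √(-13 + 1521*52)/156) = 2691*2555 + (¾ + √(-13 + 79092)/156) = 6875505 + (¾ + √79079/156) = 27502023/4 + √79079/156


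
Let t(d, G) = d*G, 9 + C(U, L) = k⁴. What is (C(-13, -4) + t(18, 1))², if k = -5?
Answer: 401956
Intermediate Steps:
C(U, L) = 616 (C(U, L) = -9 + (-5)⁴ = -9 + 625 = 616)
t(d, G) = G*d
(C(-13, -4) + t(18, 1))² = (616 + 1*18)² = (616 + 18)² = 634² = 401956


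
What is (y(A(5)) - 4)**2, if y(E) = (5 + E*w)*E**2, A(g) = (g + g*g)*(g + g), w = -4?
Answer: 11567003360400016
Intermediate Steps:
A(g) = 2*g*(g + g**2) (A(g) = (g + g**2)*(2*g) = 2*g*(g + g**2))
y(E) = E**2*(5 - 4*E) (y(E) = (5 + E*(-4))*E**2 = (5 - 4*E)*E**2 = E**2*(5 - 4*E))
(y(A(5)) - 4)**2 = ((2*5**2*(1 + 5))**2*(5 - 8*5**2*(1 + 5)) - 4)**2 = ((2*25*6)**2*(5 - 8*25*6) - 4)**2 = (300**2*(5 - 4*300) - 4)**2 = (90000*(5 - 1200) - 4)**2 = (90000*(-1195) - 4)**2 = (-107550000 - 4)**2 = (-107550004)**2 = 11567003360400016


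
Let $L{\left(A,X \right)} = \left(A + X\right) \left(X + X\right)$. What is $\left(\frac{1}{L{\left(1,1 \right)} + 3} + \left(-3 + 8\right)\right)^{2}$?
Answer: $\frac{1296}{49} \approx 26.449$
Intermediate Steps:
$L{\left(A,X \right)} = 2 X \left(A + X\right)$ ($L{\left(A,X \right)} = \left(A + X\right) 2 X = 2 X \left(A + X\right)$)
$\left(\frac{1}{L{\left(1,1 \right)} + 3} + \left(-3 + 8\right)\right)^{2} = \left(\frac{1}{2 \cdot 1 \left(1 + 1\right) + 3} + \left(-3 + 8\right)\right)^{2} = \left(\frac{1}{2 \cdot 1 \cdot 2 + 3} + 5\right)^{2} = \left(\frac{1}{4 + 3} + 5\right)^{2} = \left(\frac{1}{7} + 5\right)^{2} = \left(\frac{36}{7}\right)^{2} = \frac{1296}{49}$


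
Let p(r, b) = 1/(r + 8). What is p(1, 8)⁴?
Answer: 1/6561 ≈ 0.00015242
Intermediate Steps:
p(r, b) = 1/(8 + r)
p(1, 8)⁴ = (1/(8 + 1))⁴ = (1/9)⁴ = (⅑)⁴ = 1/6561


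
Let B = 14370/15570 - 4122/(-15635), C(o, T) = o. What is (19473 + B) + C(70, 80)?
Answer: 158592572278/8114565 ≈ 19544.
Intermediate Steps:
B = 9628483/8114565 (B = 14370*(1/15570) - 4122*(-1/15635) = 479/519 + 4122/15635 = 9628483/8114565 ≈ 1.1866)
(19473 + B) + C(70, 80) = (19473 + 9628483/8114565) + 70 = 158024552728/8114565 + 70 = 158592572278/8114565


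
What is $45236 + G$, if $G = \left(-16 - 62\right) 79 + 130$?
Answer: $39204$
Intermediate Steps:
$G = -6032$ ($G = \left(-78\right) 79 + 130 = -6162 + 130 = -6032$)
$45236 + G = 45236 - 6032 = 39204$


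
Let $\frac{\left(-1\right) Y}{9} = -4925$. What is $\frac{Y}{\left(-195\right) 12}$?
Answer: $- \frac{985}{52} \approx -18.942$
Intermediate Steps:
$Y = 44325$ ($Y = \left(-9\right) \left(-4925\right) = 44325$)
$\frac{Y}{\left(-195\right) 12} = \frac{44325}{\left(-195\right) 12} = \frac{44325}{-2340} = 44325 \left(- \frac{1}{2340}\right) = - \frac{985}{52}$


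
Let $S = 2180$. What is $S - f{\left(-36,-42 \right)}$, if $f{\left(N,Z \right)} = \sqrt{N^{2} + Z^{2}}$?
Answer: $2180 - 6 \sqrt{85} \approx 2124.7$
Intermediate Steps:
$S - f{\left(-36,-42 \right)} = 2180 - \sqrt{\left(-36\right)^{2} + \left(-42\right)^{2}} = 2180 - \sqrt{1296 + 1764} = 2180 - \sqrt{3060} = 2180 - 6 \sqrt{85}$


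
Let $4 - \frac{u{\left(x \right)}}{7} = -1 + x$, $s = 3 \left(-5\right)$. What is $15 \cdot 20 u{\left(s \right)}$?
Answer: $42000$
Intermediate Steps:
$s = -15$
$u{\left(x \right)} = 35 - 7 x$ ($u{\left(x \right)} = 28 - 7 \left(-1 + x\right) = 28 - \left(-7 + 7 x\right) = 35 - 7 x$)
$15 \cdot 20 u{\left(s \right)} = 15 \cdot 20 \left(35 - -105\right) = 300 \left(35 + 105\right) = 300 \cdot 140 = 42000$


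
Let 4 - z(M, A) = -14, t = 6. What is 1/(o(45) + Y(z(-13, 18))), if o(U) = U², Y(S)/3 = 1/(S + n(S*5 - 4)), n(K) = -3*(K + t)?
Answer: 86/174149 ≈ 0.00049383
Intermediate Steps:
z(M, A) = 18 (z(M, A) = 4 - 1*(-14) = 4 + 14 = 18)
n(K) = -18 - 3*K (n(K) = -3*(K + 6) = -3*(6 + K) = -18 - 3*K)
Y(S) = 3/(-6 - 14*S) (Y(S) = 3/(S + (-18 - 3*(S*5 - 4))) = 3/(S + (-18 - 3*(5*S - 4))) = 3/(S + (-18 - 3*(-4 + 5*S))) = 3/(S + (-18 + (12 - 15*S))) = 3/(S + (-6 - 15*S)) = 3/(-6 - 14*S))
1/(o(45) + Y(z(-13, 18))) = 1/(45² - 3/(6 + 14*18)) = 1/(2025 - 3/(6 + 252)) = 1/(2025 - 3/258) = 1/(2025 - 3*1/258) = 1/(2025 - 1/86) = 1/(174149/86) = 86/174149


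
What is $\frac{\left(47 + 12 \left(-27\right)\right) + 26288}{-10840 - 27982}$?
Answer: $- \frac{26011}{38822} \approx -0.67001$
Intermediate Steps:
$\frac{\left(47 + 12 \left(-27\right)\right) + 26288}{-10840 - 27982} = \frac{\left(47 - 324\right) + 26288}{-38822} = \left(-277 + 26288\right) \left(- \frac{1}{38822}\right) = 26011 \left(- \frac{1}{38822}\right) = - \frac{26011}{38822}$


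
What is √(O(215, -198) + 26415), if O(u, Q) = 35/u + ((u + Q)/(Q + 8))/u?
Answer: 3*√195909225758/8170 ≈ 162.53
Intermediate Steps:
O(u, Q) = 35/u + (Q + u)/(u*(8 + Q)) (O(u, Q) = 35/u + ((Q + u)/(8 + Q))/u = 35/u + (Q + u)/(u*(8 + Q)))
√(O(215, -198) + 26415) = √((280 + 215 + 36*(-198))/(215*(8 - 198)) + 26415) = √((1/215)*(280 + 215 - 7128)/(-190) + 26415) = √((1/215)*(-1/190)*(-6633) + 26415) = √(6633/40850 + 26415) = √(1079059383/40850) = 3*√195909225758/8170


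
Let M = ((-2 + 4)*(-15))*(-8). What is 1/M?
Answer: 1/240 ≈ 0.0041667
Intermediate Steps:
M = 240 (M = (2*(-15))*(-8) = -30*(-8) = 240)
1/M = 1/240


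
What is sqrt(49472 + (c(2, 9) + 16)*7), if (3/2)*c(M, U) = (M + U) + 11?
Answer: 2*sqrt(111795)/3 ≈ 222.91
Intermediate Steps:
c(M, U) = 22/3 + 2*M/3 + 2*U/3 (c(M, U) = 2*((M + U) + 11)/3 = 2*(11 + M + U)/3 = 22/3 + 2*M/3 + 2*U/3)
sqrt(49472 + (c(2, 9) + 16)*7) = sqrt(49472 + ((22/3 + (2/3)*2 + (2/3)*9) + 16)*7) = sqrt(49472 + ((22/3 + 4/3 + 6) + 16)*7) = sqrt(49472 + (44/3 + 16)*7) = sqrt(49472 + (92/3)*7) = sqrt(49472 + 644/3) = sqrt(149060/3) = 2*sqrt(111795)/3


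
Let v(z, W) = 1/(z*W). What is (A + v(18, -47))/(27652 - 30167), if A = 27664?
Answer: -23403743/2127690 ≈ -11.000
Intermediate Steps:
v(z, W) = 1/(W*z)
(A + v(18, -47))/(27652 - 30167) = (27664 + 1/(-47*18))/(27652 - 30167) = (27664 - 1/47*1/18)/(-2515) = (27664 - 1/846)*(-1/2515) = (23403743/846)*(-1/2515) = -23403743/2127690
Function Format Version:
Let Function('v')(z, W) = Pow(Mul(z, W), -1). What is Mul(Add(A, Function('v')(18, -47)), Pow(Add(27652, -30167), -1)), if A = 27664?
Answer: Rational(-23403743, 2127690) ≈ -11.000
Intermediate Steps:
Function('v')(z, W) = Mul(Pow(W, -1), Pow(z, -1)) (Function('v')(z, W) = Pow(Mul(W, z), -1) = Mul(Pow(W, -1), Pow(z, -1)))
Mul(Add(A, Function('v')(18, -47)), Pow(Add(27652, -30167), -1)) = Mul(Add(27664, Mul(Pow(-47, -1), Pow(18, -1))), Pow(Add(27652, -30167), -1)) = Mul(Add(27664, Mul(Rational(-1, 47), Rational(1, 18))), Pow(-2515, -1)) = Mul(Add(27664, Rational(-1, 846)), Rational(-1, 2515)) = Mul(Rational(23403743, 846), Rational(-1, 2515)) = Rational(-23403743, 2127690)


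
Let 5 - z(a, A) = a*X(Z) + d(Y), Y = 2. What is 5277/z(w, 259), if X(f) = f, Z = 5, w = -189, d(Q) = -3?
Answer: 5277/953 ≈ 5.5372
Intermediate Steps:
z(a, A) = 8 - 5*a (z(a, A) = 5 - (a*5 - 3) = 5 - (5*a - 3) = 5 - (-3 + 5*a) = 5 + (3 - 5*a) = 8 - 5*a)
5277/z(w, 259) = 5277/(8 - 5*(-189)) = 5277/(8 + 945) = 5277/953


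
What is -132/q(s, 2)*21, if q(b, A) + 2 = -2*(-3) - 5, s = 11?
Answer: 2772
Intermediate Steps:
q(b, A) = -1 (q(b, A) = -2 + (-2*(-3) - 5) = -2 + (6 - 5) = -2 + 1 = -1)
-132/q(s, 2)*21 = -132/(-1)*21 = -132*(-1)*21 = 132*21 = 2772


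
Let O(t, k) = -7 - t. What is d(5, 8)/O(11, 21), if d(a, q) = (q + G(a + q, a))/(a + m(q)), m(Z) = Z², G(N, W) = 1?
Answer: -1/138 ≈ -0.0072464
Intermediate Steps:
d(a, q) = (1 + q)/(a + q²) (d(a, q) = (q + 1)/(a + q²) = (1 + q)/(a + q²))
d(5, 8)/O(11, 21) = ((1 + 8)/(5 + 8²))/(-7 - 1*11) = (9/(5 + 64))/(-7 - 11) = (9/69)/(-18) = ((1/69)*9)*(-1/18) = (3/23)*(-1/18) = -1/138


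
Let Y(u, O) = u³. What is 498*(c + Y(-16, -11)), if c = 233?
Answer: -1923774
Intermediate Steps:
498*(c + Y(-16, -11)) = 498*(233 + (-16)³) = 498*(233 - 4096) = 498*(-3863) = -1923774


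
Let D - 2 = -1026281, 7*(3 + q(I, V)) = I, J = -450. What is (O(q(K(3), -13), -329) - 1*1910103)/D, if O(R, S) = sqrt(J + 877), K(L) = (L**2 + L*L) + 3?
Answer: 636701/342093 - sqrt(427)/1026279 ≈ 1.8612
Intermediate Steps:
K(L) = 3 + 2*L**2 (K(L) = (L**2 + L**2) + 3 = 2*L**2 + 3 = 3 + 2*L**2)
q(I, V) = -3 + I/7
D = -1026279 (D = 2 - 1026281 = -1026279)
O(R, S) = sqrt(427) (O(R, S) = sqrt(-450 + 877) = sqrt(427))
(O(q(K(3), -13), -329) - 1*1910103)/D = (sqrt(427) - 1*1910103)/(-1026279) = (sqrt(427) - 1910103)*(-1/1026279) = (-1910103 + sqrt(427))*(-1/1026279) = 636701/342093 - sqrt(427)/1026279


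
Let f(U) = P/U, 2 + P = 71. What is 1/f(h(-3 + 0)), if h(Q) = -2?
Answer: -2/69 ≈ -0.028986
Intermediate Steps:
P = 69 (P = -2 + 71 = 69)
f(U) = 69/U
1/f(h(-3 + 0)) = 1/(69/(-2)) = 1/(69*(-1/2)) = 1/(-69/2) = -2/69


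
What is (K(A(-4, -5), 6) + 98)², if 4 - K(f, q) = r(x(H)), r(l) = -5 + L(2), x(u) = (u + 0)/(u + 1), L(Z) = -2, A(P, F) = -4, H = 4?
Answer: 11881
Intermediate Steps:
x(u) = u/(1 + u)
r(l) = -7 (r(l) = -5 - 2 = -7)
K(f, q) = 11 (K(f, q) = 4 - 1*(-7) = 4 + 7 = 11)
(K(A(-4, -5), 6) + 98)² = (11 + 98)² = 109² = 11881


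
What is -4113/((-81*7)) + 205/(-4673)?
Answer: 2122646/294399 ≈ 7.2101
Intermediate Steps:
-4113/((-81*7)) + 205/(-4673) = -4113/(-567) + 205*(-1/4673) = -4113*(-1/567) - 205/4673 = 457/63 - 205/4673 = 2122646/294399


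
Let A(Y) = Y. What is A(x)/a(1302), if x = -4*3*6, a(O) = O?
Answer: -12/217 ≈ -0.055300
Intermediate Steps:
x = -72 (x = -12*6 = -72)
A(x)/a(1302) = -72/1302 = -72*1/1302 = -12/217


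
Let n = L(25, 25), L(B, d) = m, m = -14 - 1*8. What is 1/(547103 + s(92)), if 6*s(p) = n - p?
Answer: 1/547084 ≈ 1.8279e-6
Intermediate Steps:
m = -22 (m = -14 - 8 = -22)
L(B, d) = -22
n = -22
s(p) = -11/3 - p/6 (s(p) = (-22 - p)/6 = -11/3 - p/6)
1/(547103 + s(92)) = 1/(547103 + (-11/3 - 1/6*92)) = 1/(547103 + (-11/3 - 46/3)) = 1/(547103 - 19) = 1/547084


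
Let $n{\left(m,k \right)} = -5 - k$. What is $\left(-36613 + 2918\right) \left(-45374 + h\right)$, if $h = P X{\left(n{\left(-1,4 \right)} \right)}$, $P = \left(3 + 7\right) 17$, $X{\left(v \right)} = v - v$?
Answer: $1528876930$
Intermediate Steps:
$X{\left(v \right)} = 0$
$P = 170$ ($P = 10 \cdot 17 = 170$)
$h = 0$ ($h = 170 \cdot 0 = 0$)
$\left(-36613 + 2918\right) \left(-45374 + h\right) = \left(-36613 + 2918\right) \left(-45374 + 0\right) = \left(-33695\right) \left(-45374\right) = 1528876930$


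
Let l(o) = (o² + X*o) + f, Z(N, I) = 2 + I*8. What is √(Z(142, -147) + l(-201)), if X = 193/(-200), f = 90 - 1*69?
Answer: √15776786/20 ≈ 198.60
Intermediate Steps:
f = 21 (f = 90 - 69 = 21)
Z(N, I) = 2 + 8*I
X = -193/200 (X = 193*(-1/200) = -193/200 ≈ -0.96500)
l(o) = 21 + o² - 193*o/200 (l(o) = (o² - 193*o/200) + 21 = 21 + o² - 193*o/200)
√(Z(142, -147) + l(-201)) = √((2 + 8*(-147)) + (21 + (-201)² - 193/200*(-201))) = √((2 - 1176) + (21 + 40401 + 38793/200)) = √(-1174 + 8123193/200) = √(7888393/200) = √15776786/20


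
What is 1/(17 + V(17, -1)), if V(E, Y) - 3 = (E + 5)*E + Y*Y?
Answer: 1/395 ≈ 0.0025316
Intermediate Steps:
V(E, Y) = 3 + Y² + E*(5 + E) (V(E, Y) = 3 + ((E + 5)*E + Y*Y) = 3 + ((5 + E)*E + Y²) = 3 + (E*(5 + E) + Y²) = 3 + (Y² + E*(5 + E)) = 3 + Y² + E*(5 + E))
1/(17 + V(17, -1)) = 1/(17 + (3 + 17² + (-1)² + 5*17)) = 1/(17 + (3 + 289 + 1 + 85)) = 1/(17 + 378) = 1/395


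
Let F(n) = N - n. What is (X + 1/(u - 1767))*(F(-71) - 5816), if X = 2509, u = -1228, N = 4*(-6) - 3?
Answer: -43373428488/2995 ≈ -1.4482e+7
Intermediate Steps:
N = -27 (N = -24 - 3 = -27)
F(n) = -27 - n
(X + 1/(u - 1767))*(F(-71) - 5816) = (2509 + 1/(-1228 - 1767))*((-27 - 1*(-71)) - 5816) = (2509 + 1/(-2995))*((-27 + 71) - 5816) = (2509 - 1/2995)*(44 - 5816) = (7514454/2995)*(-5772) = -43373428488/2995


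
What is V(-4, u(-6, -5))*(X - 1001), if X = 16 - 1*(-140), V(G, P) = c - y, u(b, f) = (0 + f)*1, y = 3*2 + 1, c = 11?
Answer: -3380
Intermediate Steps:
y = 7 (y = 6 + 1 = 7)
u(b, f) = f (u(b, f) = f*1 = f)
V(G, P) = 4 (V(G, P) = 11 - 1*7 = 11 - 7 = 4)
X = 156 (X = 16 + 140 = 156)
V(-4, u(-6, -5))*(X - 1001) = 4*(156 - 1001) = 4*(-845) = -3380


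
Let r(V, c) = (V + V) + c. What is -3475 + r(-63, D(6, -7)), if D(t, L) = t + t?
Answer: -3589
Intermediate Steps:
D(t, L) = 2*t
r(V, c) = c + 2*V (r(V, c) = 2*V + c = c + 2*V)
-3475 + r(-63, D(6, -7)) = -3475 + (2*6 + 2*(-63)) = -3475 + (12 - 126) = -3475 - 114 = -3589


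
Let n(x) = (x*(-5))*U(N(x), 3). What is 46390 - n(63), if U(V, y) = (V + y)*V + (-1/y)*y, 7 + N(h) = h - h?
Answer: 54895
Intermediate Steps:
N(h) = -7 (N(h) = -7 + (h - h) = -7 + 0 = -7)
U(V, y) = -1 + V*(V + y) (U(V, y) = V*(V + y) - 1 = -1 + V*(V + y))
n(x) = -135*x (n(x) = (x*(-5))*(-1 + (-7)² - 7*3) = (-5*x)*(-1 + 49 - 21) = -5*x*27 = -135*x)
46390 - n(63) = 46390 - (-135)*63 = 46390 - 1*(-8505) = 46390 + 8505 = 54895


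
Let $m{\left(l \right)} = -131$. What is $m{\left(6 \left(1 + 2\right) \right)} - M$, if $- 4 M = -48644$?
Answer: $-12292$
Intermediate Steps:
$M = 12161$ ($M = \left(- \frac{1}{4}\right) \left(-48644\right) = 12161$)
$m{\left(6 \left(1 + 2\right) \right)} - M = -131 - 12161 = -12292$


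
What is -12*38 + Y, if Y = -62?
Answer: -518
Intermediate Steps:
-12*38 + Y = -12*38 - 62 = -456 - 62 = -518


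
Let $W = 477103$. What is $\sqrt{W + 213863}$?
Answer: $3 \sqrt{76774} \approx 831.24$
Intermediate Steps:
$\sqrt{W + 213863} = \sqrt{477103 + 213863} = \sqrt{690966} = 3 \sqrt{76774}$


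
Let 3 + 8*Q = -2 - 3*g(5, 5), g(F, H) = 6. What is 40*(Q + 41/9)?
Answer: 605/9 ≈ 67.222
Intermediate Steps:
Q = -23/8 (Q = -3/8 + (-2 - 3*6)/8 = -3/8 + (-2 - 18)/8 = -3/8 + (⅛)*(-20) = -3/8 - 5/2 = -23/8 ≈ -2.8750)
40*(Q + 41/9) = 40*(-23/8 + 41/9) = 40*(121/72) = 605/9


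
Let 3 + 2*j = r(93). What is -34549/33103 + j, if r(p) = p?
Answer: 1455086/33103 ≈ 43.956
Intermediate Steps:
j = 45 (j = -3/2 + (1/2)*93 = -3/2 + 93/2 = 45)
-34549/33103 + j = -34549/33103 + 45 = 1455086/33103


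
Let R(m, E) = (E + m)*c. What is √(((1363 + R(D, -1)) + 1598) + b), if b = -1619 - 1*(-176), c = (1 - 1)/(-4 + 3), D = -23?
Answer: √1518 ≈ 38.962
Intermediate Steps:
c = 0 (c = 0/(-1) = 0*(-1) = 0)
R(m, E) = 0 (R(m, E) = (E + m)*0 = 0)
b = -1443 (b = -1619 + 176 = -1443)
√(((1363 + R(D, -1)) + 1598) + b) = √(((1363 + 0) + 1598) - 1443) = √((1363 + 1598) - 1443) = √(2961 - 1443) = √1518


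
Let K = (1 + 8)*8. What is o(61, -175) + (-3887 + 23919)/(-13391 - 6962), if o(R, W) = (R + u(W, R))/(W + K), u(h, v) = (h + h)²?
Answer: -2496547329/2096359 ≈ -1190.9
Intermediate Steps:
u(h, v) = 4*h² (u(h, v) = (2*h)² = 4*h²)
K = 72 (K = 9*8 = 72)
o(R, W) = (R + 4*W²)/(72 + W) (o(R, W) = (R + 4*W²)/(W + 72) = (R + 4*W²)/(72 + W))
o(61, -175) + (-3887 + 23919)/(-13391 - 6962) = (61 + 4*(-175)²)/(72 - 175) + (-3887 + 23919)/(-13391 - 6962) = (61 + 4*30625)/(-103) + 20032/(-20353) = -(61 + 122500)/103 + 20032*(-1/20353) = -1/103*122561 - 20032/20353 = -122561/103 - 20032/20353 = -2496547329/2096359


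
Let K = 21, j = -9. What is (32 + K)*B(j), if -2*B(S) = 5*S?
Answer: 2385/2 ≈ 1192.5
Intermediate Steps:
B(S) = -5*S/2
(32 + K)*B(j) = (32 + 21)*(-5/2*(-9)) = 53*(45/2) = 2385/2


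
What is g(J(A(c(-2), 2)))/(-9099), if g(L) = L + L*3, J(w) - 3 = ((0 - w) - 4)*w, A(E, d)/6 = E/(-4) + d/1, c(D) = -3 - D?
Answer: 311/3033 ≈ 0.10254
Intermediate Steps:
A(E, d) = 6*d - 3*E/2 (A(E, d) = 6*(E/(-4) + d/1) = 6*(E*(-1/4) + d*1) = 6*(-E/4 + d) = 6*(d - E/4) = 6*d - 3*E/2)
J(w) = 3 + w*(-4 - w) (J(w) = 3 + ((0 - w) - 4)*w = 3 + (-w - 4)*w = 3 + (-4 - w)*w = 3 + w*(-4 - w))
g(L) = 4*L (g(L) = L + 3*L = 4*L)
g(J(A(c(-2), 2)))/(-9099) = (4*(3 - (6*2 - 3*(-3 - 1*(-2))/2)**2 - 4*(6*2 - 3*(-3 - 1*(-2))/2)))/(-9099) = (4*(3 - (12 - 3*(-3 + 2)/2)**2 - 4*(12 - 3*(-3 + 2)/2)))*(-1/9099) = (4*(3 - (12 - 3/2*(-1))**2 - 4*(12 - 3/2*(-1))))*(-1/9099) = (4*(3 - (12 + 3/2)**2 - 4*(12 + 3/2)))*(-1/9099) = (4*(3 - (27/2)**2 - 4*27/2))*(-1/9099) = (4*(3 - 1*729/4 - 54))*(-1/9099) = (4*(3 - 729/4 - 54))*(-1/9099) = (4*(-933/4))*(-1/9099) = -933*(-1/9099) = 311/3033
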